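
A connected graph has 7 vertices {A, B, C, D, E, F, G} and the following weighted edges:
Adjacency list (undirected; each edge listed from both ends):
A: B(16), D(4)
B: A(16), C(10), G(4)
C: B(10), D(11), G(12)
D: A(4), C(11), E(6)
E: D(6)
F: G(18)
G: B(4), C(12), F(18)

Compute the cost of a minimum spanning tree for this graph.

53

Prim, starting at E.
Step 1: cheapest edge leaving the tree is D E (6); add D.
Step 2: cheapest edge leaving the tree is A D (4); add A.
Step 3: cheapest edge leaving the tree is C D (11); add C.
Step 4: cheapest edge leaving the tree is B C (10); add B.
Step 5: cheapest edge leaving the tree is B G (4); add G.
Step 6: cheapest edge leaving the tree is F G (18); add F.
MST edges: D E, A D, C D, B C, B G, F G; total weight 6+4+11+10+4+18 = 53.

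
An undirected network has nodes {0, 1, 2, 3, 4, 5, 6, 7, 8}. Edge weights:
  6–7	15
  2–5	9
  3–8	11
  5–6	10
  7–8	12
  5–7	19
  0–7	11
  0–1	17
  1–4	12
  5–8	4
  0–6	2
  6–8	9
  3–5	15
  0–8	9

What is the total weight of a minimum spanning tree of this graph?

Kruskal's algorithm — process edges by increasing weight (ties by edge label):
0–6 (2): add — endpoints in different components.
5–8 (4): add — endpoints in different components.
0–8 (9): add — endpoints in different components.
2–5 (9): add — endpoints in different components.
6–8 (9): skip — 6 and 8 already connected.
5–6 (10): skip — 5 and 6 already connected.
0–7 (11): add — endpoints in different components.
3–8 (11): add — endpoints in different components.
1–4 (12): add — endpoints in different components.
7–8 (12): skip — 7 and 8 already connected.
3–5 (15): skip — 3 and 5 already connected.
6–7 (15): skip — 6 and 7 already connected.
0–1 (17): add — endpoints in different components.
MST edges: 0–6, 5–8, 0–8, 2–5, 0–7, 3–8, 1–4, 0–1; total weight 2+4+9+9+11+11+12+17 = 75.

75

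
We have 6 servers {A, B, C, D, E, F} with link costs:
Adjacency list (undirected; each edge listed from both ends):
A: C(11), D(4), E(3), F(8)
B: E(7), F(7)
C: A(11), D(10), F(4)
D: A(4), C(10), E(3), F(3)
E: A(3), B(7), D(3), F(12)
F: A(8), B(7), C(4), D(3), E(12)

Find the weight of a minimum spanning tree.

20

Grow the tree from E using Prim:
Step 1: frontier [A—E 3, D—E 3, B—E 7, E—F 12] → take A—E (3); add A.
Step 2: frontier [A—D 4, A—F 8, A—C 11, D—E 3, B—E 7, E—F 12] → take D—E (3); add D.
Step 3: frontier [A—F 8, A—C 11, D—F 3, C—D 10, B—E 7, E—F 12] → take D—F (3); add F.
Step 4: frontier [A—C 11, C—D 10, B—E 7, C—F 4, B—F 7] → take C—F (4); add C.
Step 5: frontier [B—E 7, B—F 7] → take B—E (7); add B.
MST edges: A—E, D—E, D—F, C—F, B—E; total weight 3+3+3+4+7 = 20.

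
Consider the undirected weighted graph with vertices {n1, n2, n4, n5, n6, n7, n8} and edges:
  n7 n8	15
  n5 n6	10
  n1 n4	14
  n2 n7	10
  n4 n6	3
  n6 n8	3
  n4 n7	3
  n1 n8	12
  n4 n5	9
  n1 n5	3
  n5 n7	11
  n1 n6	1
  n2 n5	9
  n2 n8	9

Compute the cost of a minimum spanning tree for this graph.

22

Kruskal: consider edges lightest-first.
n1 n6 (1): add — endpoints in different components.
n1 n5 (3): add — endpoints in different components.
n4 n6 (3): add — endpoints in different components.
n4 n7 (3): add — endpoints in different components.
n6 n8 (3): add — endpoints in different components.
n2 n5 (9): add — endpoints in different components.
MST edges: n1 n6, n1 n5, n4 n6, n4 n7, n6 n8, n2 n5; total weight 1+3+3+3+3+9 = 22.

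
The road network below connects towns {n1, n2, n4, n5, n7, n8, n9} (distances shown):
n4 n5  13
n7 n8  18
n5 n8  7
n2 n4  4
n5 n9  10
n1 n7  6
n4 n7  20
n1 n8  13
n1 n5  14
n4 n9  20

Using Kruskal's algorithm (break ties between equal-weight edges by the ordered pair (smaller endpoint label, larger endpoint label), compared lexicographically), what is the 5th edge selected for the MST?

Kruskal's algorithm — process edges by increasing weight (ties by edge label):
n2 n4 (4): add — endpoints in different components.
n1 n7 (6): add — endpoints in different components.
n5 n8 (7): add — endpoints in different components.
n5 n9 (10): add — endpoints in different components.
n1 n8 (13): add — endpoints in different components.
n4 n5 (13): add — endpoints in different components.
The 5th edge added is n1 n8.

n1-n8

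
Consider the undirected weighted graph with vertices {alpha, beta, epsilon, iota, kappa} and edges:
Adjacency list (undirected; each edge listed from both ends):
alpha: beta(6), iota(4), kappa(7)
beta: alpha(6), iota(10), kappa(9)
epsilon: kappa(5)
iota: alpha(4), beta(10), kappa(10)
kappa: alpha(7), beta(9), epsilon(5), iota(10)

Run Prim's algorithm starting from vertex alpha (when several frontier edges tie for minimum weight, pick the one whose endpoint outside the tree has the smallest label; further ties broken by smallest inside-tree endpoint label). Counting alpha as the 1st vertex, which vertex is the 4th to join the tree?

Prim, starting at alpha.
Step 1: frontier [alpha-iota 4, alpha-beta 6, alpha-kappa 7] → take alpha-iota (4); add iota.
Step 2: frontier [alpha-beta 6, alpha-kappa 7, beta-iota 10, iota-kappa 10] → take alpha-beta (6); add beta.
Step 3: frontier [alpha-kappa 7, beta-kappa 9, iota-kappa 10] → take alpha-kappa (7); add kappa.
Step 4: frontier [epsilon-kappa 5] → take epsilon-kappa (5); add epsilon.
Vertex order: alpha, iota, beta, kappa, epsilon. The 4th vertex is kappa.

kappa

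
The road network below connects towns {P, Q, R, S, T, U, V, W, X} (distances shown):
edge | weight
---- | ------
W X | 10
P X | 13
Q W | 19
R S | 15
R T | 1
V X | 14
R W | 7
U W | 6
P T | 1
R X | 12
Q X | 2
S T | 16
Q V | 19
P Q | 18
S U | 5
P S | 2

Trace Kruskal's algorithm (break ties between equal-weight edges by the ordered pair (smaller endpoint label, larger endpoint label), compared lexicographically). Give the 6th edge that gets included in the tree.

Kruskal: consider edges lightest-first.
P T (1): add — endpoints in different components.
R T (1): add — endpoints in different components.
P S (2): add — endpoints in different components.
Q X (2): add — endpoints in different components.
S U (5): add — endpoints in different components.
U W (6): add — endpoints in different components.
R W (7): skip — W and R already connected.
W X (10): add — endpoints in different components.
R X (12): skip — R and X already connected.
P X (13): skip — X and P already connected.
V X (14): add — endpoints in different components.
The 6th edge added is U W.

U-W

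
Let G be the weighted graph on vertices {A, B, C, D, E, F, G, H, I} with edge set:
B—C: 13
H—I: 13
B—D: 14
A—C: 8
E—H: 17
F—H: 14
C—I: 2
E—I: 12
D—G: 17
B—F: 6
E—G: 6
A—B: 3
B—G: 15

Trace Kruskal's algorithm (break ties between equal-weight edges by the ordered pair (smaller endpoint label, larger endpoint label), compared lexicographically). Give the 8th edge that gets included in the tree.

B-D

Sort edges by weight, then run Kruskal:
C—I (2): add — endpoints in different components.
A—B (3): add — endpoints in different components.
B—F (6): add — endpoints in different components.
E—G (6): add — endpoints in different components.
A—C (8): add — endpoints in different components.
E—I (12): add — endpoints in different components.
B—C (13): skip — B and C already connected.
H—I (13): add — endpoints in different components.
B—D (14): add — endpoints in different components.
The 8th edge added is B—D.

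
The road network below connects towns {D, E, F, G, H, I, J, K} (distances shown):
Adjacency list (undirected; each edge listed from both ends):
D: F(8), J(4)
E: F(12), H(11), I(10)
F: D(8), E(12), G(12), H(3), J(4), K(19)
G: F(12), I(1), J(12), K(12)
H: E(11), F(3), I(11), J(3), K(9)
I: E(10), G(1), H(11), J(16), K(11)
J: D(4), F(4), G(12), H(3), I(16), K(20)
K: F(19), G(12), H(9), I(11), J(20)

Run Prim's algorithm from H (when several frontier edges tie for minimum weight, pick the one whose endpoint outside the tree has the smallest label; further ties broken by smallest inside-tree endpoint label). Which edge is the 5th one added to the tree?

E-H

Prim's algorithm from H:
Step 1: cheapest edge leaving the tree is F—H (3); add F.
Step 2: cheapest edge leaving the tree is H—J (3); add J.
Step 3: cheapest edge leaving the tree is D—J (4); add D.
Step 4: cheapest edge leaving the tree is H—K (9); add K.
Step 5: cheapest edge leaving the tree is E—H (11); add E.
Step 6: cheapest edge leaving the tree is E—I (10); add I.
Step 7: cheapest edge leaving the tree is G—I (1); add G.
The 5th edge added is E—H.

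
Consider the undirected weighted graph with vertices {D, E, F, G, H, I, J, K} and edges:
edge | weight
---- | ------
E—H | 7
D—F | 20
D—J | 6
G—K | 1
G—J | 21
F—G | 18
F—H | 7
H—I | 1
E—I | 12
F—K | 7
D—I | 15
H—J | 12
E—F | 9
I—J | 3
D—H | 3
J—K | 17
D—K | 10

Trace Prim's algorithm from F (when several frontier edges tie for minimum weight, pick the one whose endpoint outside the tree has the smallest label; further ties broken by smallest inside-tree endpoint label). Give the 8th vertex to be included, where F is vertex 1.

G

Prim's algorithm from F:
Step 1: cheapest edge leaving the tree is F—H (7); add H.
Step 2: cheapest edge leaving the tree is H—I (1); add I.
Step 3: cheapest edge leaving the tree is D—H (3); add D.
Step 4: cheapest edge leaving the tree is I—J (3); add J.
Step 5: cheapest edge leaving the tree is E—H (7); add E.
Step 6: cheapest edge leaving the tree is F—K (7); add K.
Step 7: cheapest edge leaving the tree is G—K (1); add G.
Vertex order: F, H, I, D, J, E, K, G. The 8th vertex is G.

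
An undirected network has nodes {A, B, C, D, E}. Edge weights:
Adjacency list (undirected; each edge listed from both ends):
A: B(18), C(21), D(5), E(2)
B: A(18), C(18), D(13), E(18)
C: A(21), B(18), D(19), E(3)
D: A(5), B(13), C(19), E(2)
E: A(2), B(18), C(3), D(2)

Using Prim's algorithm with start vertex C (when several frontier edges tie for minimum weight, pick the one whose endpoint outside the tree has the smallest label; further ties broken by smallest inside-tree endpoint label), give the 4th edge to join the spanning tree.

B-D

Grow the tree from C using Prim:
Step 1: frontier [C—E 3, B—C 18, C—D 19, A—C 21] → take C—E (3); add E.
Step 2: frontier [B—C 18, C—D 19, A—C 21, A—E 2, D—E 2, B—E 18] → take A—E (2); add A.
Step 3: frontier [A—D 5, A—B 18, B—C 18, C—D 19, D—E 2, B—E 18] → take D—E (2); add D.
Step 4: frontier [A—B 18, B—C 18, B—D 13, B—E 18] → take B—D (13); add B.
The 4th edge added is B—D.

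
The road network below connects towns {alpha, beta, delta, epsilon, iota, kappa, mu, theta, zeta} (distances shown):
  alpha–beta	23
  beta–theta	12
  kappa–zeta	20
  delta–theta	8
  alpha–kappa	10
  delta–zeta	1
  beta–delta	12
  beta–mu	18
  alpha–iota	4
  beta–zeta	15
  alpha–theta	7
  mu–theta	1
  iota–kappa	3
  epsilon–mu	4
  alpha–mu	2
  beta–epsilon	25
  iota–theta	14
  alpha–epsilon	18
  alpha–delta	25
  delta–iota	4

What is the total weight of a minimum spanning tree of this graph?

Sort edges by weight, then run Kruskal:
delta–zeta (1): add — endpoints in different components.
mu–theta (1): add — endpoints in different components.
alpha–mu (2): add — endpoints in different components.
iota–kappa (3): add — endpoints in different components.
alpha–iota (4): add — endpoints in different components.
delta–iota (4): add — endpoints in different components.
epsilon–mu (4): add — endpoints in different components.
alpha–theta (7): skip — theta and alpha already connected.
delta–theta (8): skip — delta and theta already connected.
alpha–kappa (10): skip — kappa and alpha already connected.
beta–delta (12): add — endpoints in different components.
MST edges: delta–zeta, mu–theta, alpha–mu, iota–kappa, alpha–iota, delta–iota, epsilon–mu, beta–delta; total weight 1+1+2+3+4+4+4+12 = 31.

31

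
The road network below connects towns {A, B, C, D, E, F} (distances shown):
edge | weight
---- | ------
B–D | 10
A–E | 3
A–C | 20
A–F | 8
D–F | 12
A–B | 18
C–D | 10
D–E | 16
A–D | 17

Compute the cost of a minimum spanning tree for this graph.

Kruskal's algorithm — process edges by increasing weight (ties by edge label):
A–E (3): add. Components now {A,E} {B} {C} {D} {F}
A–F (8): add. Components now {A,E,F} {B} {C} {D}
B–D (10): add. Components now {A,E,F} {B,D} {C}
C–D (10): add. Components now {A,E,F} {B,C,D}
D–F (12): add. Components now {A,B,C,D,E,F}
MST edges: A–E, A–F, B–D, C–D, D–F; total weight 3+8+10+10+12 = 43.

43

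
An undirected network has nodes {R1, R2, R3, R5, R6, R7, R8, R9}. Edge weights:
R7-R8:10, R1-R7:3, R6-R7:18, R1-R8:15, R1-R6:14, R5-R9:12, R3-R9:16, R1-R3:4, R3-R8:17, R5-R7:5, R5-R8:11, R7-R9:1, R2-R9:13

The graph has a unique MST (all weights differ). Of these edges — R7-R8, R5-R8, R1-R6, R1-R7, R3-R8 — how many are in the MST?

Kruskal's algorithm — process edges by increasing weight (ties by edge label):
R7-R9 (1): add — endpoints in different components.
R1-R7 (3): add — endpoints in different components.
R1-R3 (4): add — endpoints in different components.
R5-R7 (5): add — endpoints in different components.
R7-R8 (10): add — endpoints in different components.
R5-R8 (11): skip — R8 and R5 already connected.
R5-R9 (12): skip — R9 and R5 already connected.
R2-R9 (13): add — endpoints in different components.
R1-R6 (14): add — endpoints in different components.
MST edge set: {R7-R9, R1-R7, R1-R3, R5-R7, R7-R8, R2-R9, R1-R6}.
Of the listed edges, {R7-R8, R1-R6, R1-R7} are in the MST → 3.

3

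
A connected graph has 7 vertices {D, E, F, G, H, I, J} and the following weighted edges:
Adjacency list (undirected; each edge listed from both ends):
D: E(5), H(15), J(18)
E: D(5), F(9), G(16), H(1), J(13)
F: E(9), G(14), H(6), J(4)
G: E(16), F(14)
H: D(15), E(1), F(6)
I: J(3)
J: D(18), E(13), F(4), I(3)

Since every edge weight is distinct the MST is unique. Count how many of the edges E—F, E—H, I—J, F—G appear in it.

Kruskal's algorithm — process edges by increasing weight (ties by edge label):
E—H (1): add — endpoints in different components.
I—J (3): add — endpoints in different components.
F—J (4): add — endpoints in different components.
D—E (5): add — endpoints in different components.
F—H (6): add — endpoints in different components.
E—F (9): skip — E and F already connected.
E—J (13): skip — E and J already connected.
F—G (14): add — endpoints in different components.
MST edge set: {E—H, I—J, F—J, D—E, F—H, F—G}.
Of the listed edges, {E—H, I—J, F—G} are in the MST → 3.

3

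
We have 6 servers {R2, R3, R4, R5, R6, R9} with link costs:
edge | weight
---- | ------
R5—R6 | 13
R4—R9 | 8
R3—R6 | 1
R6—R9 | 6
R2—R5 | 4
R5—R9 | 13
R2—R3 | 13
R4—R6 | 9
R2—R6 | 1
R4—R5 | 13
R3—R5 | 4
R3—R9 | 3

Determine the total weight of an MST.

Sort edges by weight, then run Kruskal:
R2—R6 (1): add — endpoints in different components.
R3—R6 (1): add — endpoints in different components.
R3—R9 (3): add — endpoints in different components.
R2—R5 (4): add — endpoints in different components.
R3—R5 (4): skip — R5 and R3 already connected.
R6—R9 (6): skip — R6 and R9 already connected.
R4—R9 (8): add — endpoints in different components.
MST edges: R2—R6, R3—R6, R3—R9, R2—R5, R4—R9; total weight 1+1+3+4+8 = 17.

17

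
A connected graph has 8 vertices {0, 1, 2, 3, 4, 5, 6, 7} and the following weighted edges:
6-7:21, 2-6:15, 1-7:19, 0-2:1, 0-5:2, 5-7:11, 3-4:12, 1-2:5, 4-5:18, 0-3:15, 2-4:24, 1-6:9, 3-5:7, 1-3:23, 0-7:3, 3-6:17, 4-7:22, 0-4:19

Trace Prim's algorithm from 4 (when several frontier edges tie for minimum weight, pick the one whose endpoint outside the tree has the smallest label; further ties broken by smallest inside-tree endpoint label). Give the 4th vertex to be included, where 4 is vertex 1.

0

Prim's algorithm from 4:
Step 1: cheapest edge leaving the tree is 3-4 (12); add 3.
Step 2: cheapest edge leaving the tree is 3-5 (7); add 5.
Step 3: cheapest edge leaving the tree is 0-5 (2); add 0.
Step 4: cheapest edge leaving the tree is 0-2 (1); add 2.
Step 5: cheapest edge leaving the tree is 0-7 (3); add 7.
Step 6: cheapest edge leaving the tree is 1-2 (5); add 1.
Step 7: cheapest edge leaving the tree is 1-6 (9); add 6.
Vertex order: 4, 3, 5, 0, 2, 7, 1, 6. The 4th vertex is 0.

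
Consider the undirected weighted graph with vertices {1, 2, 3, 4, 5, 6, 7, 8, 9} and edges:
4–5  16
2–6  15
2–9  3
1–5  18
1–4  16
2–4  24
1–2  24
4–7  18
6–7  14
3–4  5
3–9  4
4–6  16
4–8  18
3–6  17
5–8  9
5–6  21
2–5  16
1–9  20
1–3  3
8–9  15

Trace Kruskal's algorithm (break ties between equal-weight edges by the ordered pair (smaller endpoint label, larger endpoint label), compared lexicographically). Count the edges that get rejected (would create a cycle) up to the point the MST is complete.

0

Kruskal: consider edges lightest-first.
1–3 (3): add — endpoints in different components.
2–9 (3): add — endpoints in different components.
3–9 (4): add — endpoints in different components.
3–4 (5): add — endpoints in different components.
5–8 (9): add — endpoints in different components.
6–7 (14): add — endpoints in different components.
2–6 (15): add — endpoints in different components.
8–9 (15): add — endpoints in different components.
Edges rejected before the tree was complete: 0.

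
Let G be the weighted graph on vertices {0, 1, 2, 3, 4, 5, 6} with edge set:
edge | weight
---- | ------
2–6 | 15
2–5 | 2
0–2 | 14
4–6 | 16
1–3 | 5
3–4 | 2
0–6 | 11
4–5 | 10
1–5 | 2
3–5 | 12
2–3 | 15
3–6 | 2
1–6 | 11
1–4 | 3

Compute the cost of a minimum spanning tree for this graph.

Grow the tree from 3 using Prim:
Step 1: frontier [3–4 2, 3–6 2, 1–3 5, 3–5 12, 2–3 15] → take 3–4 (2); add 4.
Step 2: frontier [3–6 2, 1–3 5, 3–5 12, 2–3 15, 1–4 3, 4–5 10, 4–6 16] → take 3–6 (2); add 6.
Step 3: frontier [1–3 5, 3–5 12, 2–3 15, 1–4 3, 4–5 10, 0–6 11, 1–6 11, 2–6 15] → take 1–4 (3); add 1.
Step 4: frontier [1–5 2, 3–5 12, 2–3 15, 4–5 10, 0–6 11, 2–6 15] → take 1–5 (2); add 5.
Step 5: frontier [2–3 15, 2–5 2, 0–6 11, 2–6 15] → take 2–5 (2); add 2.
Step 6: frontier [0–2 14, 0–6 11] → take 0–6 (11); add 0.
MST edges: 3–4, 3–6, 1–4, 1–5, 2–5, 0–6; total weight 2+2+3+2+2+11 = 22.

22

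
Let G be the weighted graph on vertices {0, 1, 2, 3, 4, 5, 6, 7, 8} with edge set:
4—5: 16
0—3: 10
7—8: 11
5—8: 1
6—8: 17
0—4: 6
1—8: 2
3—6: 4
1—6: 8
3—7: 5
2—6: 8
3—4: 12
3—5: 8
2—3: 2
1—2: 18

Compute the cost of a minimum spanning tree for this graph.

38

Kruskal's algorithm — process edges by increasing weight (ties by edge label):
5—8 (1): add — endpoints in different components.
1—8 (2): add — endpoints in different components.
2—3 (2): add — endpoints in different components.
3—6 (4): add — endpoints in different components.
3—7 (5): add — endpoints in different components.
0—4 (6): add — endpoints in different components.
1—6 (8): add — endpoints in different components.
2—6 (8): skip — 2 and 6 already connected.
3—5 (8): skip — 3 and 5 already connected.
0—3 (10): add — endpoints in different components.
MST edges: 5—8, 1—8, 2—3, 3—6, 3—7, 0—4, 1—6, 0—3; total weight 1+2+2+4+5+6+8+10 = 38.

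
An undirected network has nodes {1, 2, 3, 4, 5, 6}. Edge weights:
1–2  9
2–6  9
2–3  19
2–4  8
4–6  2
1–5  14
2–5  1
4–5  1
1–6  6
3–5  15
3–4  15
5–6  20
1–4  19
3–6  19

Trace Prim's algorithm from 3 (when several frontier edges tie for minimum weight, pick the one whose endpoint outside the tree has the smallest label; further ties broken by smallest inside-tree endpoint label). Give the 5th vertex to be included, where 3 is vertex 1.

Prim, starting at 3.
Step 1: frontier [3–4 15, 3–5 15, 2–3 19, 3–6 19] → take 3–4 (15); add 4.
Step 2: frontier [3–5 15, 2–3 19, 3–6 19, 4–5 1, 4–6 2, 2–4 8, 1–4 19] → take 4–5 (1); add 5.
Step 3: frontier [2–3 19, 3–6 19, 4–6 2, 2–4 8, 1–4 19, 2–5 1, 1–5 14, 5–6 20] → take 2–5 (1); add 2.
Step 4: frontier [1–2 9, 2–6 9, 3–6 19, 4–6 2, 1–4 19, 1–5 14, 5–6 20] → take 4–6 (2); add 6.
Step 5: frontier [1–2 9, 1–4 19, 1–5 14, 1–6 6] → take 1–6 (6); add 1.
Vertex order: 3, 4, 5, 2, 6, 1. The 5th vertex is 6.

6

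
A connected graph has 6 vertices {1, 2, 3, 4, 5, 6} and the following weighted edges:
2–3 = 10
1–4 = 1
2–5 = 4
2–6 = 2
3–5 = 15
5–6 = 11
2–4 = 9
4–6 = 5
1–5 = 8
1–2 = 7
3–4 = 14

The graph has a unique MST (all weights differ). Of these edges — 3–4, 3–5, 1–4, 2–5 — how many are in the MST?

2

Kruskal: consider edges lightest-first.
1–4 (1): add. Components now {1,4} {2} {3} {5} {6}
2–6 (2): add. Components now {1,4} {2,6} {3} {5}
2–5 (4): add. Components now {1,4} {2,5,6} {3}
4–6 (5): add. Components now {1,2,4,5,6} {3}
1–2 (7): skip — 1 and 2 already connected.
1–5 (8): skip — 1 and 5 already connected.
2–4 (9): skip — 2 and 4 already connected.
2–3 (10): add. Components now {1,2,3,4,5,6}
MST edge set: {1–4, 2–6, 2–5, 4–6, 2–3}.
Of the listed edges, {1–4, 2–5} are in the MST → 2.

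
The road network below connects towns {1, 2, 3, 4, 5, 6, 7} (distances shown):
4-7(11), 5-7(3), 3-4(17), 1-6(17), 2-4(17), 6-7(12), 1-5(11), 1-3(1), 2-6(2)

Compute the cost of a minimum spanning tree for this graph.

Prim's algorithm from 5:
Step 1: cheapest edge leaving the tree is 5-7 (3); add 7.
Step 2: cheapest edge leaving the tree is 1-5 (11); add 1.
Step 3: cheapest edge leaving the tree is 1-3 (1); add 3.
Step 4: cheapest edge leaving the tree is 4-7 (11); add 4.
Step 5: cheapest edge leaving the tree is 6-7 (12); add 6.
Step 6: cheapest edge leaving the tree is 2-6 (2); add 2.
MST edges: 5-7, 1-5, 1-3, 4-7, 6-7, 2-6; total weight 3+11+1+11+12+2 = 40.

40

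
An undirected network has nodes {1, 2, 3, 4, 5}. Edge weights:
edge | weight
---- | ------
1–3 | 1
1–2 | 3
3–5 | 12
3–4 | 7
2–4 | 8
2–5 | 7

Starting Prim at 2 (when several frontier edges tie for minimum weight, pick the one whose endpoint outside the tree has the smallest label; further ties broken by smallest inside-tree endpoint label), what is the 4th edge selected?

Prim, starting at 2.
Step 1: cheapest edge leaving the tree is 1–2 (3); add 1.
Step 2: cheapest edge leaving the tree is 1–3 (1); add 3.
Step 3: cheapest edge leaving the tree is 3–4 (7); add 4.
Step 4: cheapest edge leaving the tree is 2–5 (7); add 5.
The 4th edge added is 2–5.

2-5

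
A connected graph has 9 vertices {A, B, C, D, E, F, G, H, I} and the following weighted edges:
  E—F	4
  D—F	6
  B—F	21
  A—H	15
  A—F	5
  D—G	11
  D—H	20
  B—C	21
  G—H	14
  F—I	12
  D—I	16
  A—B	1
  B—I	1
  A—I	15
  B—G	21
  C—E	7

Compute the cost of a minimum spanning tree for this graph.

Grow the tree from H using Prim:
Step 1: cheapest edge leaving the tree is G—H (14); add G.
Step 2: cheapest edge leaving the tree is D—G (11); add D.
Step 3: cheapest edge leaving the tree is D—F (6); add F.
Step 4: cheapest edge leaving the tree is E—F (4); add E.
Step 5: cheapest edge leaving the tree is A—F (5); add A.
Step 6: cheapest edge leaving the tree is A—B (1); add B.
Step 7: cheapest edge leaving the tree is B—I (1); add I.
Step 8: cheapest edge leaving the tree is C—E (7); add C.
MST edges: G—H, D—G, D—F, E—F, A—F, A—B, B—I, C—E; total weight 14+11+6+4+5+1+1+7 = 49.

49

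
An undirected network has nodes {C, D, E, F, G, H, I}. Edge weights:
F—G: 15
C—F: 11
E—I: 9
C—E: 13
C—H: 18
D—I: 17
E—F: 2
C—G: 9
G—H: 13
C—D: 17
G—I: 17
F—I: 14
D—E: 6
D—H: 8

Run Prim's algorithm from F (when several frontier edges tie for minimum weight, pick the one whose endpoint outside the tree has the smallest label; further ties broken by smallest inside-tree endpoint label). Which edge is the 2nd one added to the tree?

D-E

Prim's algorithm from F:
Step 1: frontier [E—F 2, C—F 11, F—I 14, F—G 15] → take E—F (2); add E.
Step 2: frontier [D—E 6, E—I 9, C—E 13, C—F 11, F—I 14, F—G 15] → take D—E (6); add D.
Step 3: frontier [D—H 8, C—D 17, D—I 17, E—I 9, C—E 13, C—F 11, F—I 14, F—G 15] → take D—H (8); add H.
Step 4: frontier [C—D 17, D—I 17, E—I 9, C—E 13, C—F 11, F—I 14, F—G 15, G—H 13, C—H 18] → take E—I (9); add I.
Step 5: frontier [C—D 17, C—E 13, C—F 11, F—G 15, G—H 13, C—H 18, G—I 17] → take C—F (11); add C.
Step 6: frontier [C—G 9, F—G 15, G—H 13, G—I 17] → take C—G (9); add G.
The 2nd edge added is D—E.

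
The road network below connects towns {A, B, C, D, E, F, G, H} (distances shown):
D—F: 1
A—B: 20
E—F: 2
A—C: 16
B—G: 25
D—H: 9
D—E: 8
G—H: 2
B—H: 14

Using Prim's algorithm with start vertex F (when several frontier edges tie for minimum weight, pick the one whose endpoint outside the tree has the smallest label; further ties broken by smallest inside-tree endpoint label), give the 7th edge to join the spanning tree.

A-C

Prim's algorithm from F:
Step 1: frontier [D—F 1, E—F 2] → take D—F (1); add D.
Step 2: frontier [D—E 8, D—H 9, E—F 2] → take E—F (2); add E.
Step 3: frontier [D—H 9] → take D—H (9); add H.
Step 4: frontier [G—H 2, B—H 14] → take G—H (2); add G.
Step 5: frontier [B—G 25, B—H 14] → take B—H (14); add B.
Step 6: frontier [A—B 20] → take A—B (20); add A.
Step 7: frontier [A—C 16] → take A—C (16); add C.
The 7th edge added is A—C.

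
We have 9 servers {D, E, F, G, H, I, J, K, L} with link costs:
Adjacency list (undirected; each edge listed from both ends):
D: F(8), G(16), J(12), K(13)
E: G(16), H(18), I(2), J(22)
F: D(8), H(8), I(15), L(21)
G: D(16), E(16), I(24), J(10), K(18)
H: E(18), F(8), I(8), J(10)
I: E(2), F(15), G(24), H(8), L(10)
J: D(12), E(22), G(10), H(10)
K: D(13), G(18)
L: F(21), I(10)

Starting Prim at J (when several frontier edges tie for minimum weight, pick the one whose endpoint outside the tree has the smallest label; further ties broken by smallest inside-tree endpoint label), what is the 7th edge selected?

Grow the tree from J using Prim:
Step 1: cheapest edge leaving the tree is G J (10); add G.
Step 2: cheapest edge leaving the tree is H J (10); add H.
Step 3: cheapest edge leaving the tree is F H (8); add F.
Step 4: cheapest edge leaving the tree is D F (8); add D.
Step 5: cheapest edge leaving the tree is H I (8); add I.
Step 6: cheapest edge leaving the tree is E I (2); add E.
Step 7: cheapest edge leaving the tree is I L (10); add L.
Step 8: cheapest edge leaving the tree is D K (13); add K.
The 7th edge added is I L.

I-L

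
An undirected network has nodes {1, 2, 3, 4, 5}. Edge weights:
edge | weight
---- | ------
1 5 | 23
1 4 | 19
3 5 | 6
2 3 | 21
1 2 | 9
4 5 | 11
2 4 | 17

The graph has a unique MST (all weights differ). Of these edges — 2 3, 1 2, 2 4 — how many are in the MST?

Kruskal's algorithm — process edges by increasing weight (ties by edge label):
3 5 (6): add. Components now {1} {2} {3,5} {4}
1 2 (9): add. Components now {1,2} {3,5} {4}
4 5 (11): add. Components now {1,2} {3,4,5}
2 4 (17): add. Components now {1,2,3,4,5}
MST edge set: {3 5, 1 2, 4 5, 2 4}.
Of the listed edges, {1 2, 2 4} are in the MST → 2.

2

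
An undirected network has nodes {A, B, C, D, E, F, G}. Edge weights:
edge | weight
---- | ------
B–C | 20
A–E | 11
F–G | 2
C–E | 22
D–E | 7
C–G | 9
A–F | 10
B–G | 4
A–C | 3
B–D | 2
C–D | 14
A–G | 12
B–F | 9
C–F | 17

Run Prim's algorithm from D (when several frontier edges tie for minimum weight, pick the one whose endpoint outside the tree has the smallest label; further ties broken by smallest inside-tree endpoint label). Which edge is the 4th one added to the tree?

Grow the tree from D using Prim:
Step 1: frontier [B–D 2, D–E 7, C–D 14] → take B–D (2); add B.
Step 2: frontier [B–G 4, B–F 9, B–C 20, D–E 7, C–D 14] → take B–G (4); add G.
Step 3: frontier [B–F 9, B–C 20, D–E 7, C–D 14, F–G 2, C–G 9, A–G 12] → take F–G (2); add F.
Step 4: frontier [B–C 20, D–E 7, C–D 14, A–F 10, C–F 17, C–G 9, A–G 12] → take D–E (7); add E.
Step 5: frontier [B–C 20, C–D 14, A–E 11, C–E 22, A–F 10, C–F 17, C–G 9, A–G 12] → take C–G (9); add C.
Step 6: frontier [A–C 3, A–E 11, A–F 10, A–G 12] → take A–C (3); add A.
The 4th edge added is D–E.

D-E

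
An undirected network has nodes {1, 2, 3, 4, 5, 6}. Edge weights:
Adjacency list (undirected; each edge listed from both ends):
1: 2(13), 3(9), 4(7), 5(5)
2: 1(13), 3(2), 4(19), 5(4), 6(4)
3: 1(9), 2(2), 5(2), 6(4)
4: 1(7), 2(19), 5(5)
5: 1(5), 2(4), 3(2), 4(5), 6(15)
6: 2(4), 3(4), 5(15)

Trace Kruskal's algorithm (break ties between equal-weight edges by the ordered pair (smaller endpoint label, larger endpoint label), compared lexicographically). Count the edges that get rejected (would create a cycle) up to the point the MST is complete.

Kruskal: consider edges lightest-first.
2 3 (2): add. Components now {1} {2,3} {4} {5} {6}
3 5 (2): add. Components now {1} {2,3,5} {4} {6}
2 5 (4): skip — 2 and 5 already connected.
2 6 (4): add. Components now {1} {2,3,5,6} {4}
3 6 (4): skip — 3 and 6 already connected.
1 5 (5): add. Components now {1,2,3,5,6} {4}
4 5 (5): add. Components now {1,2,3,4,5,6}
Edges rejected before the tree was complete: 2.

2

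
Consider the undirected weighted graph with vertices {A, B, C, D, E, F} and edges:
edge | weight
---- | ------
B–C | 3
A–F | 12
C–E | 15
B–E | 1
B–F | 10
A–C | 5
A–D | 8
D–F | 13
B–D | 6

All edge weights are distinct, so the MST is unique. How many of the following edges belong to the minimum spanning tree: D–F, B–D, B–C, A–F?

2

Kruskal: consider edges lightest-first.
B–E (1): add — endpoints in different components.
B–C (3): add — endpoints in different components.
A–C (5): add — endpoints in different components.
B–D (6): add — endpoints in different components.
A–D (8): skip — A and D already connected.
B–F (10): add — endpoints in different components.
MST edge set: {B–E, B–C, A–C, B–D, B–F}.
Of the listed edges, {B–D, B–C} are in the MST → 2.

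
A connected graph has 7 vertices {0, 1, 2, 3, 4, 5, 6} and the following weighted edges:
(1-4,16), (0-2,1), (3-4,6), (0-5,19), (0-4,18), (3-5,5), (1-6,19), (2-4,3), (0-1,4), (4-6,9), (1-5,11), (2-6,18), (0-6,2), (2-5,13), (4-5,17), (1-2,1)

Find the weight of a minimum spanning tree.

18

Kruskal's algorithm — process edges by increasing weight (ties by edge label):
0-2 (1): add — endpoints in different components.
1-2 (1): add — endpoints in different components.
0-6 (2): add — endpoints in different components.
2-4 (3): add — endpoints in different components.
0-1 (4): skip — 0 and 1 already connected.
3-5 (5): add — endpoints in different components.
3-4 (6): add — endpoints in different components.
MST edges: 0-2, 1-2, 0-6, 2-4, 3-5, 3-4; total weight 1+1+2+3+5+6 = 18.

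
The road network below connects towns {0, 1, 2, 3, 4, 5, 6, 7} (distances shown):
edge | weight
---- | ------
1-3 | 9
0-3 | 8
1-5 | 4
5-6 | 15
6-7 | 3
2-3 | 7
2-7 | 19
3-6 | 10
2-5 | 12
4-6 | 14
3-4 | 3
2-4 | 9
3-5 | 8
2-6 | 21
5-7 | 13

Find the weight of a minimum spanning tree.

43

Grow the tree from 1 using Prim:
Step 1: cheapest edge leaving the tree is 1-5 (4); add 5.
Step 2: cheapest edge leaving the tree is 3-5 (8); add 3.
Step 3: cheapest edge leaving the tree is 3-4 (3); add 4.
Step 4: cheapest edge leaving the tree is 2-3 (7); add 2.
Step 5: cheapest edge leaving the tree is 0-3 (8); add 0.
Step 6: cheapest edge leaving the tree is 3-6 (10); add 6.
Step 7: cheapest edge leaving the tree is 6-7 (3); add 7.
MST edges: 1-5, 3-5, 3-4, 2-3, 0-3, 3-6, 6-7; total weight 4+8+3+7+8+10+3 = 43.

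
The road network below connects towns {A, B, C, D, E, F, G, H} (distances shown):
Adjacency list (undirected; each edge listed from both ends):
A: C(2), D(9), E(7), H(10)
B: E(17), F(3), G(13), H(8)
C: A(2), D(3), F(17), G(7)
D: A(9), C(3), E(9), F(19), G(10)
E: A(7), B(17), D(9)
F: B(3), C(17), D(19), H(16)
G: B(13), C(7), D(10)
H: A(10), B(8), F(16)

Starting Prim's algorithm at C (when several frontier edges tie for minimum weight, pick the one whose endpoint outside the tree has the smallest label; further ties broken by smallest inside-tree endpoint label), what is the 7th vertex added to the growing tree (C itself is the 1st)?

B

Prim, starting at C.
Step 1: cheapest edge leaving the tree is A-C (2); add A.
Step 2: cheapest edge leaving the tree is C-D (3); add D.
Step 3: cheapest edge leaving the tree is A-E (7); add E.
Step 4: cheapest edge leaving the tree is C-G (7); add G.
Step 5: cheapest edge leaving the tree is A-H (10); add H.
Step 6: cheapest edge leaving the tree is B-H (8); add B.
Step 7: cheapest edge leaving the tree is B-F (3); add F.
Vertex order: C, A, D, E, G, H, B, F. The 7th vertex is B.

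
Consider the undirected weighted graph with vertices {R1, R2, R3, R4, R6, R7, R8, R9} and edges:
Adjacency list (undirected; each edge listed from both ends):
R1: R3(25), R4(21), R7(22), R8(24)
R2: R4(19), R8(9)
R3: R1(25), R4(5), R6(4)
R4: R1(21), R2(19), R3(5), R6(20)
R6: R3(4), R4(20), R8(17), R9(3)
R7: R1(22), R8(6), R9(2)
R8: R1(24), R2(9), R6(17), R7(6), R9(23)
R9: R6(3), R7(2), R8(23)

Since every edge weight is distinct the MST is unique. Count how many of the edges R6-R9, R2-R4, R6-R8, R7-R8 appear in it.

2

Kruskal's algorithm — process edges by increasing weight (ties by edge label):
R7-R9 (2): add — endpoints in different components.
R6-R9 (3): add — endpoints in different components.
R3-R6 (4): add — endpoints in different components.
R3-R4 (5): add — endpoints in different components.
R7-R8 (6): add — endpoints in different components.
R2-R8 (9): add — endpoints in different components.
R6-R8 (17): skip — R8 and R6 already connected.
R2-R4 (19): skip — R2 and R4 already connected.
R4-R6 (20): skip — R4 and R6 already connected.
R1-R4 (21): add — endpoints in different components.
MST edge set: {R7-R9, R6-R9, R3-R6, R3-R4, R7-R8, R2-R8, R1-R4}.
Of the listed edges, {R6-R9, R7-R8} are in the MST → 2.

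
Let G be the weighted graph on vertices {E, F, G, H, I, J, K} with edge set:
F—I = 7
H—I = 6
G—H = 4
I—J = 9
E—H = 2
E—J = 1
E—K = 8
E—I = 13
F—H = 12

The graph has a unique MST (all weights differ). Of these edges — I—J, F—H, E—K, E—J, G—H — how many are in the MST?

Kruskal's algorithm — process edges by increasing weight (ties by edge label):
E—J (1): add — endpoints in different components.
E—H (2): add — endpoints in different components.
G—H (4): add — endpoints in different components.
H—I (6): add — endpoints in different components.
F—I (7): add — endpoints in different components.
E—K (8): add — endpoints in different components.
MST edge set: {E—J, E—H, G—H, H—I, F—I, E—K}.
Of the listed edges, {E—K, E—J, G—H} are in the MST → 3.

3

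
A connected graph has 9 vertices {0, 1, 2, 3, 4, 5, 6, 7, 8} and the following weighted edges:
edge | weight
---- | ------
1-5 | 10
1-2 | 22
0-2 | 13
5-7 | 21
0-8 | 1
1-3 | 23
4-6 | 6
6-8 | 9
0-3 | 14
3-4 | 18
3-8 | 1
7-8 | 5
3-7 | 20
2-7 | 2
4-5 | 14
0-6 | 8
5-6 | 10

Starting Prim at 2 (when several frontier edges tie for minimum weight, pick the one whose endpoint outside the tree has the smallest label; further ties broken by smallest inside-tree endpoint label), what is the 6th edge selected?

Prim, starting at 2.
Step 1: cheapest edge leaving the tree is 2-7 (2); add 7.
Step 2: cheapest edge leaving the tree is 7-8 (5); add 8.
Step 3: cheapest edge leaving the tree is 0-8 (1); add 0.
Step 4: cheapest edge leaving the tree is 3-8 (1); add 3.
Step 5: cheapest edge leaving the tree is 0-6 (8); add 6.
Step 6: cheapest edge leaving the tree is 4-6 (6); add 4.
Step 7: cheapest edge leaving the tree is 5-6 (10); add 5.
Step 8: cheapest edge leaving the tree is 1-5 (10); add 1.
The 6th edge added is 4-6.

4-6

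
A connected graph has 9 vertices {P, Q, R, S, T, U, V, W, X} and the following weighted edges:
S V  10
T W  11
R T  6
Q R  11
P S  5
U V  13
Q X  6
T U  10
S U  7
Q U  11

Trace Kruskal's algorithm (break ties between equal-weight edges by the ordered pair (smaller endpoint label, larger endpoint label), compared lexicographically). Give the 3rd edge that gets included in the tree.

R-T

Kruskal's algorithm — process edges by increasing weight (ties by edge label):
P S (5): add — endpoints in different components.
Q X (6): add — endpoints in different components.
R T (6): add — endpoints in different components.
S U (7): add — endpoints in different components.
S V (10): add — endpoints in different components.
T U (10): add — endpoints in different components.
Q R (11): add — endpoints in different components.
Q U (11): skip — Q and U already connected.
T W (11): add — endpoints in different components.
The 3rd edge added is R T.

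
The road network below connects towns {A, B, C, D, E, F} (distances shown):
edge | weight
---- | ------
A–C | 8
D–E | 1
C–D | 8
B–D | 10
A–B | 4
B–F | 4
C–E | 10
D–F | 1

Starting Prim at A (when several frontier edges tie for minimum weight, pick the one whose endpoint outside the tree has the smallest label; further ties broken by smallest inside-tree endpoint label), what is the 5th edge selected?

Grow the tree from A using Prim:
Step 1: frontier [A–B 4, A–C 8] → take A–B (4); add B.
Step 2: frontier [A–C 8, B–F 4, B–D 10] → take B–F (4); add F.
Step 3: frontier [A–C 8, B–D 10, D–F 1] → take D–F (1); add D.
Step 4: frontier [A–C 8, D–E 1, C–D 8] → take D–E (1); add E.
Step 5: frontier [A–C 8, C–D 8, C–E 10] → take A–C (8); add C.
The 5th edge added is A–C.

A-C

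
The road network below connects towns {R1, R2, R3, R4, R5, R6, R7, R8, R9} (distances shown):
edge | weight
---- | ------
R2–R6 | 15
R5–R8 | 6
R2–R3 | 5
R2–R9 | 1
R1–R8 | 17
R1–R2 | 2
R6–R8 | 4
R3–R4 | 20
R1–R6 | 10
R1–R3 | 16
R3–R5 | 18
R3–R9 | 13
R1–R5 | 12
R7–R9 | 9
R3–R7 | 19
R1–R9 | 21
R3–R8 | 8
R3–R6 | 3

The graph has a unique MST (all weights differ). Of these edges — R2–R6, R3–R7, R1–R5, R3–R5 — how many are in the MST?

Kruskal: consider edges lightest-first.
R2–R9 (1): add — endpoints in different components.
R1–R2 (2): add — endpoints in different components.
R3–R6 (3): add — endpoints in different components.
R6–R8 (4): add — endpoints in different components.
R2–R3 (5): add — endpoints in different components.
R5–R8 (6): add — endpoints in different components.
R3–R8 (8): skip — R3 and R8 already connected.
R7–R9 (9): add — endpoints in different components.
R1–R6 (10): skip — R6 and R1 already connected.
R1–R5 (12): skip — R5 and R1 already connected.
R3–R9 (13): skip — R3 and R9 already connected.
R2–R6 (15): skip — R6 and R2 already connected.
R1–R3 (16): skip — R3 and R1 already connected.
R1–R8 (17): skip — R8 and R1 already connected.
R3–R5 (18): skip — R3 and R5 already connected.
R3–R7 (19): skip — R3 and R7 already connected.
R3–R4 (20): add — endpoints in different components.
MST edge set: {R2–R9, R1–R2, R3–R6, R6–R8, R2–R3, R5–R8, R7–R9, R3–R4}.
Of the listed edges, {} are in the MST → 0.

0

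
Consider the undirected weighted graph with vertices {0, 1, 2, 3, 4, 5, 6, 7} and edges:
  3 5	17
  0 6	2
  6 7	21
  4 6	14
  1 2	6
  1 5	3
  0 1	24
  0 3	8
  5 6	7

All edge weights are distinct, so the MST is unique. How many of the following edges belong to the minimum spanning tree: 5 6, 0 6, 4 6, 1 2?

4

Sort edges by weight, then run Kruskal:
0 6 (2): add — endpoints in different components.
1 5 (3): add — endpoints in different components.
1 2 (6): add — endpoints in different components.
5 6 (7): add — endpoints in different components.
0 3 (8): add — endpoints in different components.
4 6 (14): add — endpoints in different components.
3 5 (17): skip — 3 and 5 already connected.
6 7 (21): add — endpoints in different components.
MST edge set: {0 6, 1 5, 1 2, 5 6, 0 3, 4 6, 6 7}.
Of the listed edges, {5 6, 0 6, 4 6, 1 2} are in the MST → 4.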